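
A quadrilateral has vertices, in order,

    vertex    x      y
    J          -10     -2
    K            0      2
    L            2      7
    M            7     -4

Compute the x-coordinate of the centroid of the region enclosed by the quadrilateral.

Apply the shoelace (surveyor's) formula. First the cross-terms c_i = x_i·y_{i+1} − x_{i+1}·y_i:
  -20, -4, -57, -54  ⇒  2A = -135, A = -67.5.
Then Σ (x_i + x_{i+1})·c_i = -159, so x̄ = -159 / (6·(-67.5)) = 53/135.

53/135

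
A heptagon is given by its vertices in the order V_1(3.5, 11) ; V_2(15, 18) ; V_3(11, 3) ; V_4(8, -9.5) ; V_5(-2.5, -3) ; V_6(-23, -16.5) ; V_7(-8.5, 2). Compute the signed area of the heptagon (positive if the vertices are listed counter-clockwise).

V_1→V_2: (3.5)(18) − (15)(11) = -102
V_2→V_3: (15)(3) − (11)(18) = -153
V_3→V_4: (11)(-9.5) − (8)(3) = -128.5
V_4→V_5: (8)(-3) − (-2.5)(-9.5) = -47.75
V_5→V_6: (-2.5)(-16.5) − (-23)(-3) = -27.75
V_6→V_7: (-23)(2) − (-8.5)(-16.5) = -186.25
V_7→V_1: (-8.5)(11) − (3.5)(2) = -100.5
Σ = -745.75
Signed area = Σ/2 = -372.875 (negative ⇒ clockwise traversal).

-372.875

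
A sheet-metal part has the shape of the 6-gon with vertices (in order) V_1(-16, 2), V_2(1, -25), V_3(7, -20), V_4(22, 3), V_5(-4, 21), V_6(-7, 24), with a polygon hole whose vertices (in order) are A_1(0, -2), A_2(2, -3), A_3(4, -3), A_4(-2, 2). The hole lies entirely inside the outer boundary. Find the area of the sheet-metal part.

946.5

Outer boundary:
V_1→V_2: (-16)(-25) − (1)(2) = 398
V_2→V_3: (1)(-20) − (7)(-25) = 155
V_3→V_4: (7)(3) − (22)(-20) = 461
V_4→V_5: (22)(21) − (-4)(3) = 474
V_5→V_6: (-4)(24) − (-7)(21) = 51
V_6→V_1: (-7)(2) − (-16)(24) = 370
Σ = 1909
Area = |Σ|/2 = 954.5.
Hole:
Apply Gauss's area formula: 2A = Σ (x_i·y_{i+1} − x_{i+1}·y_i), indices taken mod 4.
A_1→A_2: (0)(-3) − (2)(-2) = 4
A_2→A_3: (2)(-3) − (4)(-3) = 6
A_3→A_4: (4)(2) − (-2)(-3) = 2
A_4→A_1: (-2)(-2) − (0)(2) = 4
Σ = 16
Area = |Σ|/2 = 8.
Net area = 954.5 − 8 = 946.5.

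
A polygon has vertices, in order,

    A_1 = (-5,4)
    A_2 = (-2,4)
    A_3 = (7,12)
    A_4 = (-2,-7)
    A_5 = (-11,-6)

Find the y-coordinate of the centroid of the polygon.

5/57

Apply the surveyor's formula. First the cross-terms c_i = x_i·y_{i+1} − x_{i+1}·y_i:
  -12, -52, -25, -65, -74  ⇒  2A = -228, A = -114.
Then Σ (y_i + y_{i+1})·c_i = -60, so ȳ = -60 / (6·(-114)) = 5/57.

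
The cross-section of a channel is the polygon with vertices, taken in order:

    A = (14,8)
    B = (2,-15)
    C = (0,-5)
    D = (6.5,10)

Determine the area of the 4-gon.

Apply Gauss's area formula: 2A = Σ (x_i·y_{i+1} − x_{i+1}·y_i), indices taken mod 4.
A→B: (14)(-15) − (2)(8) = -226
B→C: (2)(-5) − (0)(-15) = -10
C→D: (0)(10) − (6.5)(-5) = 32.5
D→A: (6.5)(8) − (14)(10) = -88
Σ = -291.5
Area = |Σ|/2 = 145.75.

145.75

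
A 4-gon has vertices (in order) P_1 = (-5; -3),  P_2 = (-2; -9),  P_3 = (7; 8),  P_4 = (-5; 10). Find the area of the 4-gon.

Apply the surveyor's formula: 2A = Σ (x_i·y_{i+1} − x_{i+1}·y_i), indices taken mod 4.
P_1→P_2: (-5)(-9) − (-2)(-3) = 39
P_2→P_3: (-2)(8) − (7)(-9) = 47
P_3→P_4: (7)(10) − (-5)(8) = 110
P_4→P_1: (-5)(-3) − (-5)(10) = 65
Σ = 261
Area = |Σ|/2 = 130.5.

130.5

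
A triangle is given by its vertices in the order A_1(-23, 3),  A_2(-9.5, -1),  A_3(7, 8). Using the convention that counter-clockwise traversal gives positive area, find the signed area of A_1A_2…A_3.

93.75

Apply the shoelace formula: 2A = Σ (x_i·y_{i+1} − x_{i+1}·y_i), indices taken mod 3.
Σ = (51.5) + (-69) + (205) = 187.5
Signed area = Σ/2 = 93.75 (positive ⇒ counter-clockwise traversal).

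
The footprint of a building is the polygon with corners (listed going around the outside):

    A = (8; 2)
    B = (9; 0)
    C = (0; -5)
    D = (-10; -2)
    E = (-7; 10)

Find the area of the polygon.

Apply Gauss's area formula: 2A = Σ (x_i·y_{i+1} − x_{i+1}·y_i), indices taken mod 5.
A→B: (8)(0) − (9)(2) = -18
B→C: (9)(-5) − (0)(0) = -45
C→D: (0)(-2) − (-10)(-5) = -50
D→E: (-10)(10) − (-7)(-2) = -114
E→A: (-7)(2) − (8)(10) = -94
Σ = -321
Area = |Σ|/2 = 160.5.

160.5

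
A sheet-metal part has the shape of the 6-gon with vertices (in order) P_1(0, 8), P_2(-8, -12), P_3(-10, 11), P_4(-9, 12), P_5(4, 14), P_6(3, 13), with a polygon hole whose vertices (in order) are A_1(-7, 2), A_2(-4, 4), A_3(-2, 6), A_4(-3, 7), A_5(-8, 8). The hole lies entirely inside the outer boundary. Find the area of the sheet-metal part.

132.5

Outer boundary:
Apply the surveyor's formula: 2A = Σ (x_i·y_{i+1} − x_{i+1}·y_i), indices taken mod 6.
Cross-terms: 64, -208, -21, -174, 10, 24  ⇒  Σ = -305
Area = |Σ|/2 = 152.5.
Hole:
Σ = (-20) + (-16) + (4) + (32) + (40) = 40
Area = |Σ|/2 = 20.
Net area = 152.5 − 20 = 132.5.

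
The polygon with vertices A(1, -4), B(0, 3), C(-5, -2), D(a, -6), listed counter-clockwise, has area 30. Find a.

Write out the shoelace sum; only the two edges meeting at D involve a:
2·Area = [((-5)·(-6) − a·(-2)) + (a·(-4) − 1·(-6))] + 18
       = -2·a + 54 = 60
⇒ a = -3.

-3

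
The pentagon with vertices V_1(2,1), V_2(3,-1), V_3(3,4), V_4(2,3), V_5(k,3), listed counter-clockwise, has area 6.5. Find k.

-1

The doubled signed area Σ (x_i y_{i+1} − x_{i+1} y_i) is linear in k.
With k=0 it equals 11; the coefficient of k is -2 (from the two edges through V_5).
So -2·k + 11 = 2·6.5 = 13 ⇒ k = -1.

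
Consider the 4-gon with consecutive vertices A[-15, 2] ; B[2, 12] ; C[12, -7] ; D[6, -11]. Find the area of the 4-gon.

292.5

Σ = (-184) + (-158) + (-90) + (-153) = -585
Area = |Σ|/2 = 292.5.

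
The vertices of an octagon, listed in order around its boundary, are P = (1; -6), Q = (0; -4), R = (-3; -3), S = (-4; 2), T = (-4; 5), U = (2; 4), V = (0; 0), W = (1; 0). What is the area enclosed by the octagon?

Σ = (-4) + (-12) + (-18) + (-12) + (-26) + (0) + (0) + (-6) = -78
Area = |Σ|/2 = 39.

39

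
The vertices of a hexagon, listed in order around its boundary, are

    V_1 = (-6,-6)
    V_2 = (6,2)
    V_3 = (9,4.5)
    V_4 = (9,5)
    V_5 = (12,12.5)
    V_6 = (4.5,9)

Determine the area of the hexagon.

Apply the surveyor's formula: 2A = Σ (x_i·y_{i+1} − x_{i+1}·y_i), indices taken mod 6.
V_1→V_2: (-6)(2) − (6)(-6) = 24
V_2→V_3: (6)(4.5) − (9)(2) = 9
V_3→V_4: (9)(5) − (9)(4.5) = 4.5
V_4→V_5: (9)(12.5) − (12)(5) = 52.5
V_5→V_6: (12)(9) − (4.5)(12.5) = 51.75
V_6→V_1: (4.5)(-6) − (-6)(9) = 27
Σ = 168.75
Area = |Σ|/2 = 84.375.

84.375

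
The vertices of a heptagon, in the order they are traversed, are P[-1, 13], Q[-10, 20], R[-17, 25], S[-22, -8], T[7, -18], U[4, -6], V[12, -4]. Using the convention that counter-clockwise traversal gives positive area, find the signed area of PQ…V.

788

Cross-terms: 110, 90, 686, 452, 30, 56, 152  ⇒  Σ = 1576
Signed area = Σ/2 = 788 (positive ⇒ counter-clockwise traversal).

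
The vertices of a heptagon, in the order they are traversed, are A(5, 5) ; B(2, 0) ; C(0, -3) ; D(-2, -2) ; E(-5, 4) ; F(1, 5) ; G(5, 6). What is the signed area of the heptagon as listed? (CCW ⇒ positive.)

Cross-terms: -10, -6, -6, -18, -29, -19, -5  ⇒  Σ = -93
Signed area = Σ/2 = -46.5 (negative ⇒ clockwise traversal).

-46.5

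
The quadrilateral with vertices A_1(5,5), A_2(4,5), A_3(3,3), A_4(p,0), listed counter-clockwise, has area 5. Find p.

4

The doubled signed area Σ (x_i y_{i+1} − x_{i+1} y_i) is linear in p.
With p=0 it equals 2; the coefficient of p is 2 (from the two edges through A_4).
So 2·p + 2 = 2·5 = 10 ⇒ p = 4.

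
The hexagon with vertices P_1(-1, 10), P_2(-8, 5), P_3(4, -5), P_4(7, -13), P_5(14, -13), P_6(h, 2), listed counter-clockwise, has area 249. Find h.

Write out the shoelace sum; only the two edges meeting at P_6 involve h:
2·Area = [(14·2 − h·(-13)) + (h·10 − (-1)·2)] + 169
       = 23·h + 199 = 498
⇒ h = 13.

13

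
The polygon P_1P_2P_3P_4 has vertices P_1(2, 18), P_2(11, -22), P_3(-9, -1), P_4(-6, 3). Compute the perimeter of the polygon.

92

|P_1P_2| = √((9)² + (-40)²) = √1681 = 41
|P_2P_3| = √((-20)² + (21)²) = √841 = 29
|P_3P_4| = √((3)² + (4)²) = √25 = 5
|P_4P_1| = √((8)² + (15)²) = √289 = 17
Perimeter = 41 + 29 + 5 + 17 = 92.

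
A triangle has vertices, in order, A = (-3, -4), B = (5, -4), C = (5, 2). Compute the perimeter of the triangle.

24

|AB| = √((8)² + (0)²) = √64 = 8
|BC| = √((0)² + (6)²) = √36 = 6
|CA| = √((-8)² + (-6)²) = √100 = 10
Perimeter = 8 + 6 + 10 = 24.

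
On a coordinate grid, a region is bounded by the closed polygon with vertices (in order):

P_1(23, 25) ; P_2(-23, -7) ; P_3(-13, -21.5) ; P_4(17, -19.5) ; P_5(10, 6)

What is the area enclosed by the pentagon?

Apply Gauss's area formula: 2A = Σ (x_i·y_{i+1} − x_{i+1}·y_i), indices taken mod 5.
P_1→P_2: (23)(-7) − (-23)(25) = 414
P_2→P_3: (-23)(-21.5) − (-13)(-7) = 403.5
P_3→P_4: (-13)(-19.5) − (17)(-21.5) = 619
P_4→P_5: (17)(6) − (10)(-19.5) = 297
P_5→P_1: (10)(25) − (23)(6) = 112
Σ = 1845.5
Area = |Σ|/2 = 922.75.

922.75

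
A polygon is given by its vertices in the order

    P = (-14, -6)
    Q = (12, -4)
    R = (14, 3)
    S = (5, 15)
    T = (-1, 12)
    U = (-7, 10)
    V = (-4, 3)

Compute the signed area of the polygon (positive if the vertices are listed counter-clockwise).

Apply the shoelace formula: 2A = Σ (x_i·y_{i+1} − x_{i+1}·y_i), indices taken mod 7.
Σ = (128) + (92) + (195) + (75) + (74) + (19) + (66) = 649
Signed area = Σ/2 = 324.5 (positive ⇒ counter-clockwise traversal).

324.5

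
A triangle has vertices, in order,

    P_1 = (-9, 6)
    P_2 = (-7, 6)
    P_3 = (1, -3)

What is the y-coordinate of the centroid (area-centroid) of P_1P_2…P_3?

3

Apply the shoelace (surveyor's) formula. First the cross-terms c_i = x_i·y_{i+1} − x_{i+1}·y_i:
  -12, 15, -21  ⇒  2A = -18, A = -9.
Then Σ (y_i + y_{i+1})·c_i = -162, so ȳ = -162 / (6·(-9)) = 3.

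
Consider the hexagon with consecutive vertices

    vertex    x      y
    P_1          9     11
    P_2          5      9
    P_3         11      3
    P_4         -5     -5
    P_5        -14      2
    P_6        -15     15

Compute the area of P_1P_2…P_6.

329

Apply the surveyor's formula: 2A = Σ (x_i·y_{i+1} − x_{i+1}·y_i), indices taken mod 6.
Σ = (26) + (-84) + (-40) + (-80) + (-180) + (-300) = -658
Area = |Σ|/2 = 329.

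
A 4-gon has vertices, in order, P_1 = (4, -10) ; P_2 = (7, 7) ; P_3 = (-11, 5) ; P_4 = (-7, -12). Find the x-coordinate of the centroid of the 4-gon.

-182/99

Apply Gauss's area formula. First the cross-terms c_i = x_i·y_{i+1} − x_{i+1}·y_i:
  98, 112, 167, 118  ⇒  2A = 495, A = 247.5.
Then Σ (x_i + x_{i+1})·c_i = -2730, so x̄ = -2730 / (6·247.5) = -182/99.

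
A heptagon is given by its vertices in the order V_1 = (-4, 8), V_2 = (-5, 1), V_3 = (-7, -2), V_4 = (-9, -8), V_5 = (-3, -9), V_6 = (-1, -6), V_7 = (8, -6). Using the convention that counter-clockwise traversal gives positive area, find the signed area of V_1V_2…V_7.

125.5

Apply the shoelace (surveyor's) formula: 2A = Σ (x_i·y_{i+1} − x_{i+1}·y_i), indices taken mod 7.
Σ = (36) + (17) + (38) + (57) + (9) + (54) + (40) = 251
Signed area = Σ/2 = 125.5 (positive ⇒ counter-clockwise traversal).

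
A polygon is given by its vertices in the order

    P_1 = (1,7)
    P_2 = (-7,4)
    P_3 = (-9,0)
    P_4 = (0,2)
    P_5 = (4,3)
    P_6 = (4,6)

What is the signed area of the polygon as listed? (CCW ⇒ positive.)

48.5

Σ = (53) + (36) + (-18) + (-8) + (12) + (22) = 97
Signed area = Σ/2 = 48.5 (positive ⇒ counter-clockwise traversal).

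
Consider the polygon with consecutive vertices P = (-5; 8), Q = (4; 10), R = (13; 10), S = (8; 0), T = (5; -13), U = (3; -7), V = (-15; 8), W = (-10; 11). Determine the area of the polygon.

271.5

Σ = (-82) + (-90) + (-80) + (-104) + (4) + (-81) + (-85) + (-25) = -543
Area = |Σ|/2 = 271.5.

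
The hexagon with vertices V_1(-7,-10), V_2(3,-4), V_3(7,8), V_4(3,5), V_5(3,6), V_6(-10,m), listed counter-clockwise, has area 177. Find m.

7

Write out the shoelace sum; only the two edges meeting at V_6 involve m:
2·Area = [(3·m − (-10)·6) + ((-10)·(-10) − (-7)·m)] + 124
       = 10·m + 284 = 354
⇒ m = 7.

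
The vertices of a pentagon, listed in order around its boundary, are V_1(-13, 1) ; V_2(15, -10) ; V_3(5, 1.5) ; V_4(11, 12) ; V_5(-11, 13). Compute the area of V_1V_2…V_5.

332

Apply the surveyor's formula: 2A = Σ (x_i·y_{i+1} − x_{i+1}·y_i), indices taken mod 5.
V_1→V_2: (-13)(-10) − (15)(1) = 115
V_2→V_3: (15)(1.5) − (5)(-10) = 72.5
V_3→V_4: (5)(12) − (11)(1.5) = 43.5
V_4→V_5: (11)(13) − (-11)(12) = 275
V_5→V_1: (-11)(1) − (-13)(13) = 158
Σ = 664
Area = |Σ|/2 = 332.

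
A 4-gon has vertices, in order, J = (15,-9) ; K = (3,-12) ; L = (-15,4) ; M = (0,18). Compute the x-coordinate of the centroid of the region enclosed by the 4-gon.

2/7

Apply Gauss's area formula. First the cross-terms c_i = x_i·y_{i+1} − x_{i+1}·y_i:
  -153, -168, -270, -270  ⇒  2A = -861, A = -430.5.
Then Σ (x_i + x_{i+1})·c_i = -738, so x̄ = -738 / (6·(-430.5)) = 2/7.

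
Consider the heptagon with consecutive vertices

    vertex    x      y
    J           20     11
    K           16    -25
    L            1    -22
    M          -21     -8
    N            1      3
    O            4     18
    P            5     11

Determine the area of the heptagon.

Apply the surveyor's formula: 2A = Σ (x_i·y_{i+1} − x_{i+1}·y_i), indices taken mod 7.
Cross-terms: -676, -327, -470, -55, 6, -46, -165  ⇒  Σ = -1733
Area = |Σ|/2 = 866.5.

866.5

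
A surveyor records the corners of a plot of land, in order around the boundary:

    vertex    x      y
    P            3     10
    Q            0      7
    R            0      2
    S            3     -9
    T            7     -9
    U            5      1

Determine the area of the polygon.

75

Σ = (21) + (0) + (-6) + (36) + (52) + (47) = 150
Area = |Σ|/2 = 75.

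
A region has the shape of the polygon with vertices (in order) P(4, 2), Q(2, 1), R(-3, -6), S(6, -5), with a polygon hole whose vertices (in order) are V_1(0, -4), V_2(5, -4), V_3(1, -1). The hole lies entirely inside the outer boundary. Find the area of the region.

29.5

Outer boundary:
Apply Gauss's area formula: 2A = Σ (x_i·y_{i+1} − x_{i+1}·y_i), indices taken mod 4.
Cross-terms: 0, -9, 51, 32  ⇒  Σ = 74
Area = |Σ|/2 = 37.
Hole:
Cross-terms: 20, -1, -4  ⇒  Σ = 15
Area = |Σ|/2 = 7.5.
Net area = 37 − 7.5 = 29.5.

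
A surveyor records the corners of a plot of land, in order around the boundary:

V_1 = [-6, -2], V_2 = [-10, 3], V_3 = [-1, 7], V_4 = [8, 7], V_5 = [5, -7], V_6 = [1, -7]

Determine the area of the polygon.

165.5

Σ = (-38) + (-67) + (-63) + (-91) + (-28) + (-44) = -331
Area = |Σ|/2 = 165.5.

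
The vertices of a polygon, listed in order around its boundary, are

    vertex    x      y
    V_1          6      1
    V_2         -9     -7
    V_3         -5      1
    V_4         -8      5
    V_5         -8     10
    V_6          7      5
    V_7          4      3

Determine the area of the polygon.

Apply the surveyor's formula: 2A = Σ (x_i·y_{i+1} − x_{i+1}·y_i), indices taken mod 7.
Σ = (-33) + (-44) + (-17) + (-40) + (-110) + (1) + (-14) = -257
Area = |Σ|/2 = 128.5.

128.5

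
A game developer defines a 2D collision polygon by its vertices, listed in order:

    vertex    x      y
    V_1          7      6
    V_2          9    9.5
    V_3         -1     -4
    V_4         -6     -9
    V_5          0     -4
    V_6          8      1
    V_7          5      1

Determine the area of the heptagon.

V_1→V_2: (7)(9.5) − (9)(6) = 12.5
V_2→V_3: (9)(-4) − (-1)(9.5) = -26.5
V_3→V_4: (-1)(-9) − (-6)(-4) = -15
V_4→V_5: (-6)(-4) − (0)(-9) = 24
V_5→V_6: (0)(1) − (8)(-4) = 32
V_6→V_7: (8)(1) − (5)(1) = 3
V_7→V_1: (5)(6) − (7)(1) = 23
Σ = 53
Area = |Σ|/2 = 26.5.

26.5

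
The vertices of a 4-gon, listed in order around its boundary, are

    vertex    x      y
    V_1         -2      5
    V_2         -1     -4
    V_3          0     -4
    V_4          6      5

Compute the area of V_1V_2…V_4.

40.5

V_1→V_2: (-2)(-4) − (-1)(5) = 13
V_2→V_3: (-1)(-4) − (0)(-4) = 4
V_3→V_4: (0)(5) − (6)(-4) = 24
V_4→V_1: (6)(5) − (-2)(5) = 40
Σ = 81
Area = |Σ|/2 = 40.5.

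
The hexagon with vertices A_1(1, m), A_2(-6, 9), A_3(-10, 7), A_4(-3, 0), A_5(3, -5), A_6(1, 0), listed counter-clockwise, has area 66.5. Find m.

5

Write out the shoelace sum; only the two edges meeting at A_1 involve m:
2·Area = [(1·m − 1·0) + (1·9 − (-6)·m)] + 89
       = 7·m + 98 = 133
⇒ m = 5.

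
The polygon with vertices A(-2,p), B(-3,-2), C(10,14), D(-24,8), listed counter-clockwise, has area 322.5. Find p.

Write out the shoelace sum; only the two edges meeting at A involve p:
2·Area = [((-24)·p − (-2)·8) + ((-2)·(-2) − (-3)·p)] + 394
       = -21·p + 414 = 645
⇒ p = -11.

-11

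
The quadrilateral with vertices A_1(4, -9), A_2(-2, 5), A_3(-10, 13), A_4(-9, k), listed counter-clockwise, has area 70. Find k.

Write out the shoelace sum; only the two edges meeting at A_4 involve k:
2·Area = [((-10)·k − (-9)·13) + ((-9)·(-9) − 4·k)] + 26
       = -14·k + 224 = 140
⇒ k = 6.

6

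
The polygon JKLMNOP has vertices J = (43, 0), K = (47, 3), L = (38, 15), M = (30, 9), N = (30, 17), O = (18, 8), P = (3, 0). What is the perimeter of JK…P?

110

|JK| = √((4)² + (3)²) = √25 = 5
|KL| = √((-9)² + (12)²) = √225 = 15
|LM| = √((-8)² + (-6)²) = √100 = 10
|MN| = √((0)² + (8)²) = √64 = 8
|NO| = √((-12)² + (-9)²) = √225 = 15
|OP| = √((-15)² + (-8)²) = √289 = 17
|PJ| = √((40)² + (0)²) = √1600 = 40
Perimeter = 5 + 15 + 10 + 8 + 15 + 17 + 40 = 110.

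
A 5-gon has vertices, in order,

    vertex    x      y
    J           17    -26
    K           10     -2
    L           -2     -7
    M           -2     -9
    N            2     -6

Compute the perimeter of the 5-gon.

|JK| = √((-7)² + (24)²) = √625 = 25
|KL| = √((-12)² + (-5)²) = √169 = 13
|LM| = √((0)² + (-2)²) = √4 = 2
|MN| = √((4)² + (3)²) = √25 = 5
|NJ| = √((15)² + (-20)²) = √625 = 25
Perimeter = 25 + 13 + 2 + 5 + 25 = 70.

70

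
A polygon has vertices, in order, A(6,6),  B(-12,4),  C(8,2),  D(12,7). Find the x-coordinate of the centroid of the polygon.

Apply the surveyor's formula. First the cross-terms c_i = x_i·y_{i+1} − x_{i+1}·y_i:
  96, -56, 32, 30  ⇒  2A = 102, A = 51.
Then Σ (x_i + x_{i+1})·c_i = 828, so x̄ = 828 / (6·51) = 46/17.

46/17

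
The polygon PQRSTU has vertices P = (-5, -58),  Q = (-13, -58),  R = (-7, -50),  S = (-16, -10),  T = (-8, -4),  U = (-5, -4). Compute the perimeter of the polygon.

|PQ| = √((-8)² + (0)²) = √64 = 8
|QR| = √((6)² + (8)²) = √100 = 10
|RS| = √((-9)² + (40)²) = √1681 = 41
|ST| = √((8)² + (6)²) = √100 = 10
|TU| = √((3)² + (0)²) = √9 = 3
|UP| = √((0)² + (-54)²) = √2916 = 54
Perimeter = 8 + 10 + 41 + 10 + 3 + 54 = 126.

126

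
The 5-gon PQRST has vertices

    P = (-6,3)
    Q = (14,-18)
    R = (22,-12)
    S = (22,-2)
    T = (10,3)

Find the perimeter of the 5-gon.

78

|PQ| = √((20)² + (-21)²) = √841 = 29
|QR| = √((8)² + (6)²) = √100 = 10
|RS| = √((0)² + (10)²) = √100 = 10
|ST| = √((-12)² + (5)²) = √169 = 13
|TP| = √((-16)² + (0)²) = √256 = 16
Perimeter = 29 + 10 + 10 + 13 + 16 = 78.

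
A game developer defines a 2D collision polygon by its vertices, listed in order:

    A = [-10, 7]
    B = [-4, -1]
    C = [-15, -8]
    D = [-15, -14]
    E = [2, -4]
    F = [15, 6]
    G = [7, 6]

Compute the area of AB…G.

Apply the surveyor's formula: 2A = Σ (x_i·y_{i+1} − x_{i+1}·y_i), indices taken mod 7.
A→B: (-10)(-1) − (-4)(7) = 38
B→C: (-4)(-8) − (-15)(-1) = 17
C→D: (-15)(-14) − (-15)(-8) = 90
D→E: (-15)(-4) − (2)(-14) = 88
E→F: (2)(6) − (15)(-4) = 72
F→G: (15)(6) − (7)(6) = 48
G→A: (7)(7) − (-10)(6) = 109
Σ = 462
Area = |Σ|/2 = 231.

231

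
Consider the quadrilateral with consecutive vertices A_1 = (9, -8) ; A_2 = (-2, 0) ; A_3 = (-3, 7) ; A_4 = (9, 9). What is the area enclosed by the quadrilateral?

Apply the shoelace (surveyor's) formula: 2A = Σ (x_i·y_{i+1} − x_{i+1}·y_i), indices taken mod 4.
Σ = (-16) + (-14) + (-90) + (-153) = -273
Area = |Σ|/2 = 136.5.

136.5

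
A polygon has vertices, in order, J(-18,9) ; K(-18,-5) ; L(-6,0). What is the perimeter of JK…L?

|JK| = √((0)² + (-14)²) = √196 = 14
|KL| = √((12)² + (5)²) = √169 = 13
|LJ| = √((-12)² + (9)²) = √225 = 15
Perimeter = 14 + 13 + 15 = 42.

42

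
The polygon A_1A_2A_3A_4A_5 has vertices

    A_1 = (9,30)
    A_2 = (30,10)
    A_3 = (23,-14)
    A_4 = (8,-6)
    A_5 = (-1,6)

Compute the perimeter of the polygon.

|A_1A_2| = √((21)² + (-20)²) = √841 = 29
|A_2A_3| = √((-7)² + (-24)²) = √625 = 25
|A_3A_4| = √((-15)² + (8)²) = √289 = 17
|A_4A_5| = √((-9)² + (12)²) = √225 = 15
|A_5A_1| = √((10)² + (24)²) = √676 = 26
Perimeter = 29 + 25 + 17 + 15 + 26 = 112.

112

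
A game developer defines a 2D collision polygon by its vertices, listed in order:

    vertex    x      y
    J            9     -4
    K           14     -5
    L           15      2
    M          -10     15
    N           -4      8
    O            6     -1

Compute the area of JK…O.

J→K: (9)(-5) − (14)(-4) = 11
K→L: (14)(2) − (15)(-5) = 103
L→M: (15)(15) − (-10)(2) = 245
M→N: (-10)(8) − (-4)(15) = -20
N→O: (-4)(-1) − (6)(8) = -44
O→J: (6)(-4) − (9)(-1) = -15
Σ = 280
Area = |Σ|/2 = 140.

140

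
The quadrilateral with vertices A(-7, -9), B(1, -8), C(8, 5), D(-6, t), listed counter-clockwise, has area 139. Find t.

Write out the shoelace sum; only the two edges meeting at D involve t:
2·Area = [(8·t − (-6)·5) + ((-6)·(-9) − (-7)·t)] + 134
       = 15·t + 218 = 278
⇒ t = 4.

4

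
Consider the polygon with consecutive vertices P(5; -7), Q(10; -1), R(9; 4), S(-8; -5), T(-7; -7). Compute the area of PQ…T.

Apply Gauss's area formula: 2A = Σ (x_i·y_{i+1} − x_{i+1}·y_i), indices taken mod 5.
P→Q: (5)(-1) − (10)(-7) = 65
Q→R: (10)(4) − (9)(-1) = 49
R→S: (9)(-5) − (-8)(4) = -13
S→T: (-8)(-7) − (-7)(-5) = 21
T→P: (-7)(-7) − (5)(-7) = 84
Σ = 206
Area = |Σ|/2 = 103.

103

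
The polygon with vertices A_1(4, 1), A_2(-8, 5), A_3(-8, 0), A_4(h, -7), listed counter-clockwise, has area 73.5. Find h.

-5

Write out the shoelace sum; only the two edges meeting at A_4 involve h:
2·Area = [((-8)·(-7) − h·0) + (h·1 − 4·(-7))] + 68
       = 1·h + 152 = 147
⇒ h = -5.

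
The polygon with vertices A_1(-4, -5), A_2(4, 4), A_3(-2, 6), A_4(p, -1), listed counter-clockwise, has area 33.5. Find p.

Write out the shoelace sum; only the two edges meeting at A_4 involve p:
2·Area = [((-2)·(-1) − p·6) + (p·(-5) − (-4)·(-1))] + 36
       = -11·p + 34 = 67
⇒ p = -3.

-3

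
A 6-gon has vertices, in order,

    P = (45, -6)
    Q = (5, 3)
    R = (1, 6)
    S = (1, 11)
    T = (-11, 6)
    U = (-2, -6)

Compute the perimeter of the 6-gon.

|PQ| = √((-40)² + (9)²) = √1681 = 41
|QR| = √((-4)² + (3)²) = √25 = 5
|RS| = √((0)² + (5)²) = √25 = 5
|ST| = √((-12)² + (-5)²) = √169 = 13
|TU| = √((9)² + (-12)²) = √225 = 15
|UP| = √((47)² + (0)²) = √2209 = 47
Perimeter = 41 + 5 + 5 + 13 + 15 + 47 = 126.

126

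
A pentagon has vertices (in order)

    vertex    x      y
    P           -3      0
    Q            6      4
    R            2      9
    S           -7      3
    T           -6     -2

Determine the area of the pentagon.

64.5

Σ = (-12) + (46) + (69) + (32) + (-6) = 129
Area = |Σ|/2 = 64.5.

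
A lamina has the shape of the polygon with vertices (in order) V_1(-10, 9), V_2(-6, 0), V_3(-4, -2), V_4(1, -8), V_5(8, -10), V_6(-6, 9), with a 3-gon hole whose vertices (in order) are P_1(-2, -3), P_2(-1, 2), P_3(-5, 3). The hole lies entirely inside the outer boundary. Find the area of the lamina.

Outer boundary:
Apply Gauss's area formula: 2A = Σ (x_i·y_{i+1} − x_{i+1}·y_i), indices taken mod 6.
Cross-terms: 54, 12, 34, 54, 12, 36  ⇒  Σ = 202
Area = |Σ|/2 = 101.
Hole:
P_1→P_2: (-2)(2) − (-1)(-3) = -7
P_2→P_3: (-1)(3) − (-5)(2) = 7
P_3→P_1: (-5)(-3) − (-2)(3) = 21
Σ = 21
Area = |Σ|/2 = 10.5.
Net area = 101 − 10.5 = 90.5.

90.5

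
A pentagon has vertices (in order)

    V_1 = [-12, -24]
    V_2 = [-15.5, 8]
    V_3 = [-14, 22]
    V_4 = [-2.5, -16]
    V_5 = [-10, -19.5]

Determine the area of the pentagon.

261.625

Cross-terms: -468, -229, 279, -111.25, 6  ⇒  Σ = -523.25
Area = |Σ|/2 = 261.625.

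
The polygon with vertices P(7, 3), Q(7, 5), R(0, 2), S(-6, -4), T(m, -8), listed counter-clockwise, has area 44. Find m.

-8

Write out the shoelace sum; only the two edges meeting at T involve m:
2·Area = [((-6)·(-8) − m·(-4)) + (m·3 − 7·(-8))] + 40
       = 7·m + 144 = 88
⇒ m = -8.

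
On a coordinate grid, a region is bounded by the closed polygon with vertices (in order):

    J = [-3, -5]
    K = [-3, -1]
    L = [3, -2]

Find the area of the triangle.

12

Apply the shoelace (surveyor's) formula: 2A = Σ (x_i·y_{i+1} − x_{i+1}·y_i), indices taken mod 3.
J→K: (-3)(-1) − (-3)(-5) = -12
K→L: (-3)(-2) − (3)(-1) = 9
L→J: (3)(-5) − (-3)(-2) = -21
Σ = -24
Area = |Σ|/2 = 12.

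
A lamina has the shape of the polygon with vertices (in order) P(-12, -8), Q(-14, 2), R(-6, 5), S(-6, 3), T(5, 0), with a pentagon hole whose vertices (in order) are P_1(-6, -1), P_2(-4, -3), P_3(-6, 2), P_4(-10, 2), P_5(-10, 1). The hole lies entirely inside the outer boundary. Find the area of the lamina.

107.5

Outer boundary:
Cross-terms: -136, -58, 12, -15, -40  ⇒  Σ = -237
Area = |Σ|/2 = 118.5.
Hole:
P_1→P_2: (-6)(-3) − (-4)(-1) = 14
P_2→P_3: (-4)(2) − (-6)(-3) = -26
P_3→P_4: (-6)(2) − (-10)(2) = 8
P_4→P_5: (-10)(1) − (-10)(2) = 10
P_5→P_1: (-10)(-1) − (-6)(1) = 16
Σ = 22
Area = |Σ|/2 = 11.
Net area = 118.5 − 11 = 107.5.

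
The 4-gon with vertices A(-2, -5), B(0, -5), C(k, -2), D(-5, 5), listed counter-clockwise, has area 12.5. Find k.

Write out the shoelace sum; only the two edges meeting at C involve k:
2·Area = [(0·(-2) − k·(-5)) + (k·5 − (-5)·(-2))] + 45
       = 10·k + 35 = 25
⇒ k = -1.

-1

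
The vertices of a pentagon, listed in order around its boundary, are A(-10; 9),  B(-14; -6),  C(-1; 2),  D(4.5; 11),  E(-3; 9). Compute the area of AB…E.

Σ = (186) + (-34) + (-20) + (73.5) + (63) = 268.5
Area = |Σ|/2 = 134.25.

134.25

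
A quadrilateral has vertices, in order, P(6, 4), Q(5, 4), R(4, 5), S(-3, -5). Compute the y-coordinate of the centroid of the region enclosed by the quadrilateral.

95/78

Apply the shoelace formula. First the cross-terms c_i = x_i·y_{i+1} − x_{i+1}·y_i:
  4, 9, -5, 18  ⇒  2A = 26, A = 13.
Then Σ (y_i + y_{i+1})·c_i = 95, so ȳ = 95 / (6·13) = 95/78.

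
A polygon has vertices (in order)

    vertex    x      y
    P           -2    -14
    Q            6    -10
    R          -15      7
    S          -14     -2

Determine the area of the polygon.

158

Σ = (104) + (-108) + (128) + (192) = 316
Area = |Σ|/2 = 158.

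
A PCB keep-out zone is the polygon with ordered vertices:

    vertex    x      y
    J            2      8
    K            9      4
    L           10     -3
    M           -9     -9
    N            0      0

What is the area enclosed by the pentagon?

Apply Gauss's area formula: 2A = Σ (x_i·y_{i+1} − x_{i+1}·y_i), indices taken mod 5.
Σ = (-64) + (-67) + (-117) + (0) + (0) = -248
Area = |Σ|/2 = 124.

124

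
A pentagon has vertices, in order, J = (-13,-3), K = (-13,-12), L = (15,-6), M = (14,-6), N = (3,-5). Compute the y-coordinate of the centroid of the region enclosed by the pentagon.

-1721/243

Apply Gauss's area formula. First the cross-terms c_i = x_i·y_{i+1} − x_{i+1}·y_i:
  117, 258, -6, -52, -74  ⇒  2A = 243, A = 121.5.
Then Σ (y_i + y_{i+1})·c_i = -5163, so ȳ = -5163 / (6·121.5) = -1721/243.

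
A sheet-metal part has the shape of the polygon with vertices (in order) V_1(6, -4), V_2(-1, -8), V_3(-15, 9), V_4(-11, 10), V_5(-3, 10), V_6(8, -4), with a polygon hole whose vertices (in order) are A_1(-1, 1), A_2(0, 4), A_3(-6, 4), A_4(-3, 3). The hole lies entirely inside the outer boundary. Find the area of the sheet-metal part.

187

Outer boundary:
Apply the surveyor's formula: 2A = Σ (x_i·y_{i+1} − x_{i+1}·y_i), indices taken mod 6.
Σ = (-52) + (-129) + (-51) + (-80) + (-68) + (-8) = -388
Area = |Σ|/2 = 194.
Hole:
Apply the shoelace (surveyor's) formula: 2A = Σ (x_i·y_{i+1} − x_{i+1}·y_i), indices taken mod 4.
A_1→A_2: (-1)(4) − (0)(1) = -4
A_2→A_3: (0)(4) − (-6)(4) = 24
A_3→A_4: (-6)(3) − (-3)(4) = -6
A_4→A_1: (-3)(1) − (-1)(3) = 0
Σ = 14
Area = |Σ|/2 = 7.
Net area = 194 − 7 = 187.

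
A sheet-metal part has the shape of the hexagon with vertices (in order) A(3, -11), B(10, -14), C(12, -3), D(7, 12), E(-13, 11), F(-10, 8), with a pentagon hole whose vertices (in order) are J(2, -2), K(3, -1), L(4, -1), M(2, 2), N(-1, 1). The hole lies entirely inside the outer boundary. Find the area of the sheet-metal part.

338.5

Outer boundary:
Apply Gauss's area formula: 2A = Σ (x_i·y_{i+1} − x_{i+1}·y_i), indices taken mod 6.
Cross-terms: 68, 138, 165, 233, 6, 86  ⇒  Σ = 696
Area = |Σ|/2 = 348.
Hole:
Apply the surveyor's formula: 2A = Σ (x_i·y_{i+1} − x_{i+1}·y_i), indices taken mod 5.
Σ = (4) + (1) + (10) + (4) + (0) = 19
Area = |Σ|/2 = 9.5.
Net area = 348 − 9.5 = 338.5.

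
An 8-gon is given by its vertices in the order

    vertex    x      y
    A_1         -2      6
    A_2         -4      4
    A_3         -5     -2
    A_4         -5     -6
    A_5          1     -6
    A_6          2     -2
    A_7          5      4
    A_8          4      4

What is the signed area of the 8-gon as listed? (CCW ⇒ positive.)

Σ = (16) + (28) + (20) + (36) + (10) + (18) + (4) + (32) = 164
Signed area = Σ/2 = 82 (positive ⇒ counter-clockwise traversal).

82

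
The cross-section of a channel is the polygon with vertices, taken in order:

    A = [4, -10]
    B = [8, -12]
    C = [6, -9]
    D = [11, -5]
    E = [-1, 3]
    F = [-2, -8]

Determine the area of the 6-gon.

97.5

Σ = (32) + (0) + (69) + (28) + (14) + (52) = 195
Area = |Σ|/2 = 97.5.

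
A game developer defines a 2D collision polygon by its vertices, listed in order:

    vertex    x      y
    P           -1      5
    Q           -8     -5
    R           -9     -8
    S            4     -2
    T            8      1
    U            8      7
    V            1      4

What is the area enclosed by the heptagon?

108

P→Q: (-1)(-5) − (-8)(5) = 45
Q→R: (-8)(-8) − (-9)(-5) = 19
R→S: (-9)(-2) − (4)(-8) = 50
S→T: (4)(1) − (8)(-2) = 20
T→U: (8)(7) − (8)(1) = 48
U→V: (8)(4) − (1)(7) = 25
V→P: (1)(5) − (-1)(4) = 9
Σ = 216
Area = |Σ|/2 = 108.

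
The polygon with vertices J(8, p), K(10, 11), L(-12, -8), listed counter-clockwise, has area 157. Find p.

The doubled signed area Σ (x_i y_{i+1} − x_{i+1} y_i) is linear in p.
With p=0 it equals 204; the coefficient of p is -22 (from the two edges through J).
So -22·p + 204 = 2·157 = 314 ⇒ p = -5.

-5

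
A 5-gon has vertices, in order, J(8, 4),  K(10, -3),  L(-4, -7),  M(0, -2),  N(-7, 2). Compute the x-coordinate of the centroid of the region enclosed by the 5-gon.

Apply the shoelace formula. First the cross-terms c_i = x_i·y_{i+1} − x_{i+1}·y_i:
  -64, -82, 8, -14, -44  ⇒  2A = -196, A = -98.
Then Σ (x_i + x_{i+1})·c_i = -1622, so x̄ = -1622 / (6·(-98)) = 811/294.

811/294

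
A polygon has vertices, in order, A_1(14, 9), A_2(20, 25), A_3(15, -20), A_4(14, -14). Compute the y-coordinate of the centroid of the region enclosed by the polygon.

695/213

Apply the surveyor's formula. First the cross-terms c_i = x_i·y_{i+1} − x_{i+1}·y_i:
  170, -775, 70, 322  ⇒  2A = -213, A = -106.5.
Then Σ (y_i + y_{i+1})·c_i = -2085, so ȳ = -2085 / (6·(-106.5)) = 695/213.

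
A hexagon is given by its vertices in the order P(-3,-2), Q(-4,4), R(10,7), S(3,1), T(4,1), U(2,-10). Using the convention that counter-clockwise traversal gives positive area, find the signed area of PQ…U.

-88

Apply the shoelace formula: 2A = Σ (x_i·y_{i+1} − x_{i+1}·y_i), indices taken mod 6.
Cross-terms: -20, -68, -11, -1, -42, -34  ⇒  Σ = -176
Signed area = Σ/2 = -88 (negative ⇒ clockwise traversal).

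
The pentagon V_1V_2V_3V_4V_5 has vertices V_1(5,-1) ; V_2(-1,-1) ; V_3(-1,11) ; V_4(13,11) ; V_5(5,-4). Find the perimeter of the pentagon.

|V_1V_2| = √((-6)² + (0)²) = √36 = 6
|V_2V_3| = √((0)² + (12)²) = √144 = 12
|V_3V_4| = √((14)² + (0)²) = √196 = 14
|V_4V_5| = √((-8)² + (-15)²) = √289 = 17
|V_5V_1| = √((0)² + (3)²) = √9 = 3
Perimeter = 6 + 12 + 14 + 17 + 3 = 52.

52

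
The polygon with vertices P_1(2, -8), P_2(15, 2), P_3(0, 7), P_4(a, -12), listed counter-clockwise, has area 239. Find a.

Write out the shoelace sum; only the two edges meeting at P_4 involve a:
2·Area = [(0·(-12) − a·7) + (a·(-8) − 2·(-12))] + 229
       = -15·a + 253 = 478
⇒ a = -15.

-15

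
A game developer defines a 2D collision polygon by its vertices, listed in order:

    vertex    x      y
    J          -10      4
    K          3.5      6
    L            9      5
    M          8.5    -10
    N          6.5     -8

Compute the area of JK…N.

150

J→K: (-10)(6) − (3.5)(4) = -74
K→L: (3.5)(5) − (9)(6) = -36.5
L→M: (9)(-10) − (8.5)(5) = -132.5
M→N: (8.5)(-8) − (6.5)(-10) = -3
N→J: (6.5)(4) − (-10)(-8) = -54
Σ = -300
Area = |Σ|/2 = 150.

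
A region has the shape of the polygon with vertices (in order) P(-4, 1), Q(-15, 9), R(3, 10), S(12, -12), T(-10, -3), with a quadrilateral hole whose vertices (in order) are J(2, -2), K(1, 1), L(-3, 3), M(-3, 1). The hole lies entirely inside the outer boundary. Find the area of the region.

Outer boundary:
Apply the shoelace (surveyor's) formula: 2A = Σ (x_i·y_{i+1} − x_{i+1}·y_i), indices taken mod 5.
Σ = (-21) + (-177) + (-156) + (-156) + (-22) = -532
Area = |Σ|/2 = 266.
Hole:
Apply Gauss's area formula: 2A = Σ (x_i·y_{i+1} − x_{i+1}·y_i), indices taken mod 4.
J→K: (2)(1) − (1)(-2) = 4
K→L: (1)(3) − (-3)(1) = 6
L→M: (-3)(1) − (-3)(3) = 6
M→J: (-3)(-2) − (2)(1) = 4
Σ = 20
Area = |Σ|/2 = 10.
Net area = 266 − 10 = 256.

256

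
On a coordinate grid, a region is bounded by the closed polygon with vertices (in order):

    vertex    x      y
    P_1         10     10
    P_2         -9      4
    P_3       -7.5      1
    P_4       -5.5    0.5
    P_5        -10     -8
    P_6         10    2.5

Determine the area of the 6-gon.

165.875

Apply the surveyor's formula: 2A = Σ (x_i·y_{i+1} − x_{i+1}·y_i), indices taken mod 6.
P_1→P_2: (10)(4) − (-9)(10) = 130
P_2→P_3: (-9)(1) − (-7.5)(4) = 21
P_3→P_4: (-7.5)(0.5) − (-5.5)(1) = 1.75
P_4→P_5: (-5.5)(-8) − (-10)(0.5) = 49
P_5→P_6: (-10)(2.5) − (10)(-8) = 55
P_6→P_1: (10)(10) − (10)(2.5) = 75
Σ = 331.75
Area = |Σ|/2 = 165.875.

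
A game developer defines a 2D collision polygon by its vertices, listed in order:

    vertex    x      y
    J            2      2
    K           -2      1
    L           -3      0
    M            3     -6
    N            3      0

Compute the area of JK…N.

Apply the shoelace formula: 2A = Σ (x_i·y_{i+1} − x_{i+1}·y_i), indices taken mod 5.
Cross-terms: 6, 3, 18, 18, 6  ⇒  Σ = 51
Area = |Σ|/2 = 25.5.

25.5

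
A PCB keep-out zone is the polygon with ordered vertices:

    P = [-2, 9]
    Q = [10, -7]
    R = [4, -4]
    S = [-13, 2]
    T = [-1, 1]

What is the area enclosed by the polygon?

75

Apply the shoelace formula: 2A = Σ (x_i·y_{i+1} − x_{i+1}·y_i), indices taken mod 5.
Σ = (-76) + (-12) + (-44) + (-11) + (-7) = -150
Area = |Σ|/2 = 75.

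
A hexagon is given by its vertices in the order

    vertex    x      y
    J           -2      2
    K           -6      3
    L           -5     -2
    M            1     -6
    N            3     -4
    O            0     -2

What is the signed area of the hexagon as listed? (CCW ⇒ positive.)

34.5

Σ = (6) + (27) + (32) + (14) + (-6) + (-4) = 69
Signed area = Σ/2 = 34.5 (positive ⇒ counter-clockwise traversal).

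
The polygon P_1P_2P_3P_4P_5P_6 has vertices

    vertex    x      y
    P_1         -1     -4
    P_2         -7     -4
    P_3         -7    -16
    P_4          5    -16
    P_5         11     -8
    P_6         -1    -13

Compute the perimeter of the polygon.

62

|P_1P_2| = √((-6)² + (0)²) = √36 = 6
|P_2P_3| = √((0)² + (-12)²) = √144 = 12
|P_3P_4| = √((12)² + (0)²) = √144 = 12
|P_4P_5| = √((6)² + (8)²) = √100 = 10
|P_5P_6| = √((-12)² + (-5)²) = √169 = 13
|P_6P_1| = √((0)² + (9)²) = √81 = 9
Perimeter = 6 + 12 + 12 + 10 + 13 + 9 = 62.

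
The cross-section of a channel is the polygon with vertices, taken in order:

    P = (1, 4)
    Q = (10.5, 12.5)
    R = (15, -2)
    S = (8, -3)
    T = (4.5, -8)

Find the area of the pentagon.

145.75

Apply the surveyor's formula: 2A = Σ (x_i·y_{i+1} − x_{i+1}·y_i), indices taken mod 5.
Σ = (-29.5) + (-208.5) + (-29) + (-50.5) + (26) = -291.5
Area = |Σ|/2 = 145.75.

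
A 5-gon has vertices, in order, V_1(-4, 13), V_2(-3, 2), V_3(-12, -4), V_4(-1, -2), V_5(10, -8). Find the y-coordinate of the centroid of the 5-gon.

Apply the surveyor's formula. First the cross-terms c_i = x_i·y_{i+1} − x_{i+1}·y_i:
  31, 36, 20, 28, 98  ⇒  2A = 213, A = 106.5.
Then Σ (y_i + y_{i+1})·c_i = 483, so ȳ = 483 / (6·106.5) = 161/213.

161/213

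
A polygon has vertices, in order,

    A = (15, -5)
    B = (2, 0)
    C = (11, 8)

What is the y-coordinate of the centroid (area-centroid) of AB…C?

Apply the shoelace formula. First the cross-terms c_i = x_i·y_{i+1} − x_{i+1}·y_i:
  10, 16, -175  ⇒  2A = -149, A = -74.5.
Then Σ (y_i + y_{i+1})·c_i = -447, so ȳ = -447 / (6·(-74.5)) = 1.

1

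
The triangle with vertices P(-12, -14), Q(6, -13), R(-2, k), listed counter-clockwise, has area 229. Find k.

12

Write out the shoelace sum; only the two edges meeting at R involve k:
2·Area = [(6·k − (-2)·(-13)) + ((-2)·(-14) − (-12)·k)] + 240
       = 18·k + 242 = 458
⇒ k = 12.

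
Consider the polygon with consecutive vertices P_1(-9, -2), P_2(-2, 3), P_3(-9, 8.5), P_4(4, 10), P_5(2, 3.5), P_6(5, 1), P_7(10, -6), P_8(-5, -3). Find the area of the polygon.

141.75

Apply the shoelace (surveyor's) formula: 2A = Σ (x_i·y_{i+1} − x_{i+1}·y_i), indices taken mod 8.
Σ = (-31) + (10) + (-124) + (-6) + (-15.5) + (-40) + (-60) + (-17) = -283.5
Area = |Σ|/2 = 141.75.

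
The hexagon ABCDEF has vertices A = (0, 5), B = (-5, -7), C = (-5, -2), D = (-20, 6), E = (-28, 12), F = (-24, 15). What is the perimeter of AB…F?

|AB| = √((-5)² + (-12)²) = √169 = 13
|BC| = √((0)² + (5)²) = √25 = 5
|CD| = √((-15)² + (8)²) = √289 = 17
|DE| = √((-8)² + (6)²) = √100 = 10
|EF| = √((4)² + (3)²) = √25 = 5
|FA| = √((24)² + (-10)²) = √676 = 26
Perimeter = 13 + 5 + 17 + 10 + 5 + 26 = 76.

76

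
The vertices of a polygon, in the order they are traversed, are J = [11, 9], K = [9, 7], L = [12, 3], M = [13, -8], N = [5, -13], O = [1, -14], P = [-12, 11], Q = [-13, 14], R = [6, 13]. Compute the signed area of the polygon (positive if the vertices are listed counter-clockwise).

Apply Gauss's area formula: 2A = Σ (x_i·y_{i+1} − x_{i+1}·y_i), indices taken mod 9.
J→K: (11)(7) − (9)(9) = -4
K→L: (9)(3) − (12)(7) = -57
L→M: (12)(-8) − (13)(3) = -135
M→N: (13)(-13) − (5)(-8) = -129
N→O: (5)(-14) − (1)(-13) = -57
O→P: (1)(11) − (-12)(-14) = -157
P→Q: (-12)(14) − (-13)(11) = -25
Q→R: (-13)(13) − (6)(14) = -253
R→J: (6)(9) − (11)(13) = -89
Σ = -906
Signed area = Σ/2 = -453 (negative ⇒ clockwise traversal).

-453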